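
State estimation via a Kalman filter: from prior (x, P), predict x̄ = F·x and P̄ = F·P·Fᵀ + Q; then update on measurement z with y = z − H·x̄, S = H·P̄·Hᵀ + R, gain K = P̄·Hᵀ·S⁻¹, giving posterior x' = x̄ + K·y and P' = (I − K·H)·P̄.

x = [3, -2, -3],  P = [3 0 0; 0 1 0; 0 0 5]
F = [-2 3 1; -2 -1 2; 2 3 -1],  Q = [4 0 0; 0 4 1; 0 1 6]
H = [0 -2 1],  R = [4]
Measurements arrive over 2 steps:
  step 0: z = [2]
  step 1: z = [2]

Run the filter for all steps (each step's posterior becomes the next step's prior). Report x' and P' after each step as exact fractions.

step 0: x' = [-231/20, -53/20, -3], P' = [1571/70 29/10 36/7; 29/10 27/10 4; 36/7 4 64/7]
step 1: x' = [-344603/55401, -289727/110802, -66133/18467], P' = [2250866/55401 569479/55401 360142/18467; 569479/55401 313670/55401 185360/18467; 360142/18467 185360/18467 396708/18467]

step 0: x̄ = F·x = [-15, -10, 3]
step 0: P̄ = F·P·Fᵀ + Q = [30 19 -8; 19 37 -24; -8 -24 32]
step 0: y = z − H·x̄ = [-21]
step 0: S = H·P̄·Hᵀ + R = [280]
step 0: K = P̄·Hᵀ·S⁻¹ = [-23/140; -7/20; 2/7]
step 0: x' = x̄ + K·y = [-231/20, -53/20, -3]
step 0: P' = (I − K·H)·P̄ = [1571/70 29/10 36/7; 29/10 27/10 4; 36/7 4 64/7]
step 1: x̄ = F·x = [243/20, 79/4, -561/20]
step 1: P̄ = F·P·Fᵀ + Q = [6709/70 155/2 -3783/70; 155/2 175/2 -159/2; -3783/70 -159/2 8361/70]
step 1: y = z − H·x̄ = [1391/20]
step 1: S = H·P̄·Hᵀ + R = [55401/70]
step 1: K = P̄·Hᵀ·S⁻¹ = [-14633/55401; -17815/55401; 6497/18467]
step 1: x' = x̄ + K·y = [-344603/55401, -289727/110802, -66133/18467]
step 1: P' = (I − K·H)·P̄ = [2250866/55401 569479/55401 360142/18467; 569479/55401 313670/55401 185360/18467; 360142/18467 185360/18467 396708/18467]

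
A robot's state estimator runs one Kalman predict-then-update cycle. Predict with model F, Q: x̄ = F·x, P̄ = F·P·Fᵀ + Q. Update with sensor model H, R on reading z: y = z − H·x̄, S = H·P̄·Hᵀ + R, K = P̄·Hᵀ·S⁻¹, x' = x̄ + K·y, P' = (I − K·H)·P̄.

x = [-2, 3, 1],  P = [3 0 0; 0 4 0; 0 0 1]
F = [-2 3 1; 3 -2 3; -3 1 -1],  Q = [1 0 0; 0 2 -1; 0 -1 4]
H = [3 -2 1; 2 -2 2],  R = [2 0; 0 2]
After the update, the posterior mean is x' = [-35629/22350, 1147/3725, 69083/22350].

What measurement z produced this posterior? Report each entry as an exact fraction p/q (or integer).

z = [-3, 3]

x̄ = F·x = [14, -9, 8]
P̄ = F·P·Fᵀ + Q = [50 -39 29; -39 54 -39; 29 -39 36]
S = H·P̄·Hᵀ + R = [1502 1444; 1444 1418]
K = P̄·Hᵀ·S⁻¹ = [11821/22350 -4159/11175; 572/3725 -1276/3725; -7667/22350 5543/11175]
x' − x̄ = [-348529/22350, 34672/3725, -109717/22350] = K·y
y = (KᵀK)⁻¹·Kᵀ·(x' − x̄) = [-71, -59]
z = y + H·x̄ = [-71, -59] + [68, 62] = [-3, 3]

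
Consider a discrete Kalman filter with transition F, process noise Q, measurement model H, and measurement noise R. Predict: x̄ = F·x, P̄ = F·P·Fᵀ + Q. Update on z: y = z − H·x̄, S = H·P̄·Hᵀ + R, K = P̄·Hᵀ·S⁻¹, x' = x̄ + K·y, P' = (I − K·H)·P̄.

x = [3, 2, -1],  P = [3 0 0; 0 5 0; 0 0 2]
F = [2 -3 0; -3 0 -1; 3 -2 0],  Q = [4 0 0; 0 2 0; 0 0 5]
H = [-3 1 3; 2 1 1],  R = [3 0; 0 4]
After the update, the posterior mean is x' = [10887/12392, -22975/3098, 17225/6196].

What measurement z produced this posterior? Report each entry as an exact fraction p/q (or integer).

x̄ = F·x = [0, -8, 5]
P̄ = F·P·Fᵀ + Q = [61 -18 48; -18 31 -27; 48 -27 52]
S = H·P̄·Hᵀ + R = [133 -125; -125 397]
K = P̄·Hᵀ·S⁻¹ = [-3629/37176 13091/37176; -201/3098 -313/3098; 4585/18588 7109/18588]
x' − x̄ = [10887/12392, 1809/3098, -13755/6196] = K·y
y = (KᵀK)⁻¹·Kᵀ·(x' − x̄) = [-9, 0]
z = y + H·x̄ = [-9, 0] + [7, -3] = [-2, -3]

z = [-2, -3]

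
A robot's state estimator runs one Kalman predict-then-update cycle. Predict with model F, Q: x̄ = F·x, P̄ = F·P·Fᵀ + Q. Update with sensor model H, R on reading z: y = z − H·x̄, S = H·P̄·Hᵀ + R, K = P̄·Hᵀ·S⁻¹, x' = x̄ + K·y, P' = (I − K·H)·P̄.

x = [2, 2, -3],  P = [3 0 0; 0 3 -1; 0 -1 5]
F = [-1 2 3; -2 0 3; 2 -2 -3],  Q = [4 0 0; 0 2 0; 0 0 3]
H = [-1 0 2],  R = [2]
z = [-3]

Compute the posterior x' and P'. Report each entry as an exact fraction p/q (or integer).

x̄ = F·x = [-7, -13, 9]
P̄ = F·P·Fᵀ + Q = [52 45 -51; 45 59 -51; -51 -51 60]
y = z − H·x̄ = [-28]
S = H·P̄·Hᵀ + R = [498]
K = P̄·Hᵀ·S⁻¹ = [-77/249; -49/166; 57/166]
x' = x̄ + K·y = [413/249, -393/83, -51/83]
P' = (I − K·H)·P̄ = [1090/249 -38/83 156/83; -38/83 2591/166 -87/166; 156/83 -87/166 213/166]

x' = [413/249, -393/83, -51/83]
P' = [1090/249 -38/83 156/83; -38/83 2591/166 -87/166; 156/83 -87/166 213/166]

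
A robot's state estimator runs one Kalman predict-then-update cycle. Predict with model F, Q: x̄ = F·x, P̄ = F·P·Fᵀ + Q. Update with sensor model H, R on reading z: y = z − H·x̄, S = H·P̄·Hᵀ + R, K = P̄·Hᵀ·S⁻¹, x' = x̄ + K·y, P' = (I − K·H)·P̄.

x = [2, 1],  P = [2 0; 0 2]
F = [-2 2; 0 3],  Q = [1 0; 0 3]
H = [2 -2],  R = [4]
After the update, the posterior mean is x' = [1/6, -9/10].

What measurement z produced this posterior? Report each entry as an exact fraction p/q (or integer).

z = [3]

x̄ = F·x = [-2, 3]
P̄ = F·P·Fᵀ + Q = [17 12; 12 21]
S = H·P̄·Hᵀ + R = [60]
K = P̄·Hᵀ·S⁻¹ = [1/6; -3/10]
x' − x̄ = [13/6, -39/10] = K·y
y = (KᵀK)⁻¹·Kᵀ·(x' − x̄) = [13]
z = y + H·x̄ = [13] + [-10] = [3]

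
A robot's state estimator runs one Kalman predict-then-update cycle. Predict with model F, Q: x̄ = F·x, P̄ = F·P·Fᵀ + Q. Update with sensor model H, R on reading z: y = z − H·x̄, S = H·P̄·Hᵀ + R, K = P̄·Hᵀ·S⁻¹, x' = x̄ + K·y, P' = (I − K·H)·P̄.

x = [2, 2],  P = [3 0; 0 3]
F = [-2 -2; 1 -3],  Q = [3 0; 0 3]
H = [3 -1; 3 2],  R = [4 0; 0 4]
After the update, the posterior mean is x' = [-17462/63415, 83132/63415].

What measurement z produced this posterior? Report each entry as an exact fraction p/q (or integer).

z = [-2, 2]

x̄ = F·x = [-8, -4]
P̄ = F·P·Fᵀ + Q = [27 12; 12 33]
S = H·P̄·Hᵀ + R = [208 213; 213 523]
K = P̄·Hᵀ·S⁻¹ = [13722/63415 7143/63415; -20157/63415 20577/63415]
x' − x̄ = [489858/63415, 336792/63415] = K·y
y = (KᵀK)⁻¹·Kᵀ·(x' − x̄) = [18, 34]
z = y + H·x̄ = [18, 34] + [-20, -32] = [-2, 2]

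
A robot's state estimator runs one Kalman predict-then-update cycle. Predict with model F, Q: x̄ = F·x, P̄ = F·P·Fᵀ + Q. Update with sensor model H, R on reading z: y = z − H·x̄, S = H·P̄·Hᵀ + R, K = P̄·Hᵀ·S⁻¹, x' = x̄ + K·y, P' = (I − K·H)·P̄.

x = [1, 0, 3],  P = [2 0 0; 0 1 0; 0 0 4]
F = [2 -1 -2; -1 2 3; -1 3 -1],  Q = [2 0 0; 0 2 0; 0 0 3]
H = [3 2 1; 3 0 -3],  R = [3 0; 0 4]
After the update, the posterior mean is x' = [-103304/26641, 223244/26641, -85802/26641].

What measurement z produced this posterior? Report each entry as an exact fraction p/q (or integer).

x̄ = F·x = [-4, 8, -4]
P̄ = F·P·Fᵀ + Q = [27 -30 1; -30 44 -4; 1 -4 18]
S = H·P̄·Hᵀ + R = [70 27; 27 391]
K = P̄·Hᵀ·S⁻¹ = [6496/26641 4866/26641; -240/26641 -5298/26641; 6460/26641 -3921/26641]
x' − x̄ = [3260/26641, 10116/26641, 20762/26641] = K·y
y = (KᵀK)⁻¹·Kᵀ·(x' − x̄) = [2, -2]
z = y + H·x̄ = [2, -2] + [0, 0] = [2, -2]

z = [2, -2]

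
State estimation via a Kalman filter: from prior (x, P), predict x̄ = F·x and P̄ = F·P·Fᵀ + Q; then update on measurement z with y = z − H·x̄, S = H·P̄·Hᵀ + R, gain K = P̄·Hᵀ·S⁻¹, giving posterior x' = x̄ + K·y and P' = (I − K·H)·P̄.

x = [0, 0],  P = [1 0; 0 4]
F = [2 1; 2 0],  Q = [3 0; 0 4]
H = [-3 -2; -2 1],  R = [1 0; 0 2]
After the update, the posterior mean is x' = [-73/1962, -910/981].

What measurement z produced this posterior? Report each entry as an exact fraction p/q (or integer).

z = [2, -1]

x̄ = F·x = [0, 0]
P̄ = F·P·Fᵀ + Q = [11 4; 4 8]
S = H·P̄·Hᵀ + R = [180 54; 54 38]
K = P̄·Hᵀ·S⁻¹ = [-293/1962 -57/218; -266/981 42/109]
x' − x̄ = [-73/1962, -910/981] = K·y
y = (KᵀK)⁻¹·Kᵀ·(x' − x̄) = [2, -1]
z = y + H·x̄ = [2, -1] + [0, 0] = [2, -1]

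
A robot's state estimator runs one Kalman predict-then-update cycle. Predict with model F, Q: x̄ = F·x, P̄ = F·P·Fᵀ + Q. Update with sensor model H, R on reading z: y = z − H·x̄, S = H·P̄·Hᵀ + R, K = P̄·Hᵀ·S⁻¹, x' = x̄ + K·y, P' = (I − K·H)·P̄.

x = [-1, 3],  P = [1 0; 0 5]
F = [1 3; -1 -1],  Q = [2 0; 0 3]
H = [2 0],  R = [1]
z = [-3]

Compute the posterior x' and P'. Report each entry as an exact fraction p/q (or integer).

x̄ = F·x = [8, -2]
P̄ = F·P·Fᵀ + Q = [48 -16; -16 9]
y = z − H·x̄ = [-19]
S = H·P̄·Hᵀ + R = [193]
K = P̄·Hᵀ·S⁻¹ = [96/193; -32/193]
x' = x̄ + K·y = [-280/193, 222/193]
P' = (I − K·H)·P̄ = [48/193 -16/193; -16/193 713/193]

x' = [-280/193, 222/193]
P' = [48/193 -16/193; -16/193 713/193]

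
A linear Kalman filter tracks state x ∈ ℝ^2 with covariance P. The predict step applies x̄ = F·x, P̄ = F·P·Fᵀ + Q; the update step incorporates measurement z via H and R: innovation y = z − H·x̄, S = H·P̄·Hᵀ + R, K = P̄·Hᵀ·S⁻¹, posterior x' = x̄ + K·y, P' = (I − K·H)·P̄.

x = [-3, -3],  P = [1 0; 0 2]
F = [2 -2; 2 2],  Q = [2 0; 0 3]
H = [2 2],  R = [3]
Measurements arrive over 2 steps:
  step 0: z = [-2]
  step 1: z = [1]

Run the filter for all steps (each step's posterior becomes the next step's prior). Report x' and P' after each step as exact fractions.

step 0: x̄ = F·x = [0, -12]
step 0: P̄ = F·P·Fᵀ + Q = [14 -4; -4 15]
step 0: y = z − H·x̄ = [22]
step 0: S = H·P̄·Hᵀ + R = [87]
step 0: K = P̄·Hᵀ·S⁻¹ = [20/87; 22/87]
step 0: x' = x̄ + K·y = [440/87, -560/87]
step 0: P' = (I − K·H)·P̄ = [818/87 -788/87; -788/87 821/87]
step 1: x̄ = F·x = [2000/87, -80/29]
step 1: P̄ = F·P·Fᵀ + Q = [13034/87 -4/29; -4/29 171/29]
step 1: y = z − H·x̄ = [-3433/87]
step 1: S = H·P̄·Hᵀ + R = [54353/87]
step 1: K = P̄·Hᵀ·S⁻¹ = [26044/54353; 1002/54353]
step 1: x' = x̄ + K·y = [221804/54353, -189478/54353]
step 1: P' = (I − K·H)·P̄ = [346518/54353 -307452/54353; -307452/54353 308955/54353]

step 0: x' = [440/87, -560/87], P' = [818/87 -788/87; -788/87 821/87]
step 1: x' = [221804/54353, -189478/54353], P' = [346518/54353 -307452/54353; -307452/54353 308955/54353]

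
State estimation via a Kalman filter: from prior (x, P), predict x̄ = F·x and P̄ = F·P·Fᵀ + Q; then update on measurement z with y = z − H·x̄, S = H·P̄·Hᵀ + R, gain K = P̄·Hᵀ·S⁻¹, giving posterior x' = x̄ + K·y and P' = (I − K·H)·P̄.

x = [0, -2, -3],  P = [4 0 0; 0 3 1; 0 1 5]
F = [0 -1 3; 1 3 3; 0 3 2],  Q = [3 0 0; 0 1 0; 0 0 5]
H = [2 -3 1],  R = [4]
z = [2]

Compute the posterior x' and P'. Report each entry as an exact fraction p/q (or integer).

x̄ = F·x = [-7, -15, -12]
P̄ = F·P·Fᵀ + Q = [45 42 28; 42 95 72; 28 72 64]
y = z − H·x̄ = [-17]
S = H·P̄·Hᵀ + R = [279]
K = P̄·Hᵀ·S⁻¹ = [-8/279; -43/93; -32/93]
x' = x̄ + K·y = [-1817/279, -664/93, -572/93]
P' = (I − K·H)·P̄ = [12491/279 3562/93 2348/93; 3562/93 1096/31 856/31; 2348/93 856/31 960/31]

x' = [-1817/279, -664/93, -572/93]
P' = [12491/279 3562/93 2348/93; 3562/93 1096/31 856/31; 2348/93 856/31 960/31]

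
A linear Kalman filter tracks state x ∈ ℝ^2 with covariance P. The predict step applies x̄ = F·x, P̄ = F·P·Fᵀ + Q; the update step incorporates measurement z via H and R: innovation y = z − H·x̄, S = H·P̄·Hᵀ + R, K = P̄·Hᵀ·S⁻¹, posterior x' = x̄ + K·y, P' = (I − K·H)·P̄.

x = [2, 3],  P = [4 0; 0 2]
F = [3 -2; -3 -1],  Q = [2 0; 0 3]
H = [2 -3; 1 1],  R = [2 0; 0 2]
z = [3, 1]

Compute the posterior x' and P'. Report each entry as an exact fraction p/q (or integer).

x' = [778/1067, -6235/11737]
P' = [72/97 386/1067; 386/1067 4392/11737]

x̄ = F·x = [0, -9]
P̄ = F·P·Fᵀ + Q = [46 -32; -32 41]
y = z − H·x̄ = [-24, 10]
S = H·P̄·Hᵀ + R = [939 1; 1 25]
K = P̄·Hᵀ·S⁻¹ = [213/1067 589/1067; -2342/11737 4319/11737]
x' = x̄ + K·y = [778/1067, -6235/11737]
P' = (I − K·H)·P̄ = [72/97 386/1067; 386/1067 4392/11737]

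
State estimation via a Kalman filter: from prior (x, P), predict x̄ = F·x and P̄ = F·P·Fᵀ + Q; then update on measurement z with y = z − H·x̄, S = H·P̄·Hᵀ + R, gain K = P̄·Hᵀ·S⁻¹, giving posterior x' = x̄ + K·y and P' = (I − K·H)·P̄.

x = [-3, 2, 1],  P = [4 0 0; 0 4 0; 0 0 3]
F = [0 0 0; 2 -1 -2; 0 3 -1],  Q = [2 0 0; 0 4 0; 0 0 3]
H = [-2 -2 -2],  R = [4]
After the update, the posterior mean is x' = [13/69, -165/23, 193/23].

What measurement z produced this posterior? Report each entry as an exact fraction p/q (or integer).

z = [-3]

x̄ = F·x = [0, -10, 5]
P̄ = F·P·Fᵀ + Q = [2 0 0; 0 36 -6; 0 -6 42]
S = H·P̄·Hᵀ + R = [276]
K = P̄·Hᵀ·S⁻¹ = [-1/69; -5/23; -6/23]
x' − x̄ = [13/69, 65/23, 78/23] = K·y
y = (KᵀK)⁻¹·Kᵀ·(x' − x̄) = [-13]
z = y + H·x̄ = [-13] + [10] = [-3]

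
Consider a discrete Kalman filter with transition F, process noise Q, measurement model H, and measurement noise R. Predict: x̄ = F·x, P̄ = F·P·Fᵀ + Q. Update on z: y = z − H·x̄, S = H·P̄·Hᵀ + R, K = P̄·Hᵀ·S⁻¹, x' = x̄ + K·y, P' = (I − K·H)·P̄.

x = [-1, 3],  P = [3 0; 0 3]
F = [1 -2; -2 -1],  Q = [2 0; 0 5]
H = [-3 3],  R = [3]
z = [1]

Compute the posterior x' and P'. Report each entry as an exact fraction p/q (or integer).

x̄ = F·x = [-7, -1]
P̄ = F·P·Fᵀ + Q = [17 0; 0 20]
y = z − H·x̄ = [-17]
S = H·P̄·Hᵀ + R = [336]
K = P̄·Hᵀ·S⁻¹ = [-17/112; 5/28]
x' = x̄ + K·y = [-495/112, -113/28]
P' = (I − K·H)·P̄ = [1037/112 255/28; 255/28 65/7]

x' = [-495/112, -113/28]
P' = [1037/112 255/28; 255/28 65/7]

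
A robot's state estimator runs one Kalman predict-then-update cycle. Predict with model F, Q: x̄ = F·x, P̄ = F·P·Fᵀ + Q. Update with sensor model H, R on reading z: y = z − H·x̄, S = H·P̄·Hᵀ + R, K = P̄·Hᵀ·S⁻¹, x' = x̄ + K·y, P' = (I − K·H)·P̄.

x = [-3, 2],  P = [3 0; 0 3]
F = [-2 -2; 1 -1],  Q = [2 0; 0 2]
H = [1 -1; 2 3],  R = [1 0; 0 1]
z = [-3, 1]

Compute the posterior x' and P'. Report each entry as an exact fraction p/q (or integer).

x' = [-7534/5411, 6593/5411]
P' = [2106/5411 -1040/5411; -1040/5411 1048/5411]

x̄ = F·x = [2, -5]
P̄ = F·P·Fᵀ + Q = [26 0; 0 8]
y = z − H·x̄ = [-10, 12]
S = H·P̄·Hᵀ + R = [35 28; 28 177]
K = P̄·Hᵀ·S⁻¹ = [3146/5411 156/773; -2088/5411 152/773]
x' = x̄ + K·y = [-7534/5411, 6593/5411]
P' = (I − K·H)·P̄ = [2106/5411 -1040/5411; -1040/5411 1048/5411]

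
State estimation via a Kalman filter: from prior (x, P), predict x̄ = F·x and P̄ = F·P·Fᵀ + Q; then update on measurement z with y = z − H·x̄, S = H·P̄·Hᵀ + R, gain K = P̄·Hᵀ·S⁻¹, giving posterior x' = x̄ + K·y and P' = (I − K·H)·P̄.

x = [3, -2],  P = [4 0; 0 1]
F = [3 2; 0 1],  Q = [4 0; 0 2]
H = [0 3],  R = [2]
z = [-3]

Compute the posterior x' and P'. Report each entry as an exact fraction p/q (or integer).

x̄ = F·x = [5, -2]
P̄ = F·P·Fᵀ + Q = [44 2; 2 3]
y = z − H·x̄ = [3]
S = H·P̄·Hᵀ + R = [29]
K = P̄·Hᵀ·S⁻¹ = [6/29; 9/29]
x' = x̄ + K·y = [163/29, -31/29]
P' = (I − K·H)·P̄ = [1240/29 4/29; 4/29 6/29]

x' = [163/29, -31/29]
P' = [1240/29 4/29; 4/29 6/29]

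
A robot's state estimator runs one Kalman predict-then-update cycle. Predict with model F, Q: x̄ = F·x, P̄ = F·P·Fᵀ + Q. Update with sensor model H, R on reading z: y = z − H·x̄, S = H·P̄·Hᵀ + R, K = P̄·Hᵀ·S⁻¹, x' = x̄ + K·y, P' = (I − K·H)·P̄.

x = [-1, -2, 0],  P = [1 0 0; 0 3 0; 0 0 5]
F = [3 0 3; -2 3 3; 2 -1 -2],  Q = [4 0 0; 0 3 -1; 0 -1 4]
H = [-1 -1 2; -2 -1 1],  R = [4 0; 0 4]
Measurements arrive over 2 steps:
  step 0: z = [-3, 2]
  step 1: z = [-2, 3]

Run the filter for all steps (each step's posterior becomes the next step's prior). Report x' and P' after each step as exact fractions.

step 0: x̄ = F·x = [-3, -4, 0]
step 0: P̄ = F·P·Fᵀ + Q = [58 39 -24; 39 79 -44; -24 -44 31]
step 0: y = z − H·x̄ = [-10, -8]
step 0: S = H·P̄·Hᵀ + R = [615 626; 626 686]
step 0: K = P̄·Hᵀ·S⁻¹ = [6292/15007 -19315/30014; -7745/15007 5341/30014; 6091/15007 -5735/30014]
step 0: x' = x̄ + K·y = [-30681/15007, -3942/15007, -37970/15007]
step 0: P' = (I − K·H)·P̄ = [108107/30014 -119465/30014 19489/30014; -119465/30014 253707/30014 36141/30014; 19489/30014 36141/30014 52179/30014]
step 1: x̄ = F·x = [-205953/15007, -64374/15007, 18520/15007]
step 1: P̄ = F·P·Fᵀ + Q = [956716/15007 -435240/15007 292770/15007; -435240/15007 2562847/15007 -1311368/15007; 292770/15007 -1311368/15007 1481419/30014]
step 1: y = z − H·x̄ = [-337381/15007, -449779/15007]
step 1: S = H·P̄·Hᵀ + R = [9746341/15007 7122232/15007; 7122232/15007 13802289/30014]
step 1: K = P̄·Hᵀ·S⁻¹ = [1184109472/2203600843 -1600560500/2203600843; -1517892441/2203600843 607399126/2203600843; 907304359/2203600843 -468091759/2203600843]
step 1: x' = x̄ + K·y = [-8891566673/2203600843, 6467521655/2203600843, -3648878594/2203600843]
step 1: P' = (I − K·H)·P̄ = [8997252340/2203600843 -9450835132/2203600843 2141427548/2203600843; -9450835132/2203600843 17421742624/2203600843 949668864/2203600843; 2141427548/2203600843 949668864/2203600843 3360156924/2203600843]

step 0: x' = [-30681/15007, -3942/15007, -37970/15007], P' = [108107/30014 -119465/30014 19489/30014; -119465/30014 253707/30014 36141/30014; 19489/30014 36141/30014 52179/30014]
step 1: x' = [-8891566673/2203600843, 6467521655/2203600843, -3648878594/2203600843], P' = [8997252340/2203600843 -9450835132/2203600843 2141427548/2203600843; -9450835132/2203600843 17421742624/2203600843 949668864/2203600843; 2141427548/2203600843 949668864/2203600843 3360156924/2203600843]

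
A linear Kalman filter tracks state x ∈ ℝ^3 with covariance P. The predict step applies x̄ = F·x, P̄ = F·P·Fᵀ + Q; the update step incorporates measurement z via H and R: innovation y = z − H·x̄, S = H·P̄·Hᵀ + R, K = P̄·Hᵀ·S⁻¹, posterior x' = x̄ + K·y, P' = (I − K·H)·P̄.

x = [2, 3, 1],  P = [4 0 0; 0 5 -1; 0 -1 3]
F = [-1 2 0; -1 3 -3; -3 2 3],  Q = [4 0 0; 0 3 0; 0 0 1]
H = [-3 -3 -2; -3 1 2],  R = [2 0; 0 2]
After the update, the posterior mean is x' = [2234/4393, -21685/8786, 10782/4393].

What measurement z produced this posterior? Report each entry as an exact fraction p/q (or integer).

z = [1, 1]

x̄ = F·x = [4, 4, 3]
P̄ = F·P·Fᵀ + Q = [28 40 26; 40 97 12; 26 12 72]
S = H·P̄·Hᵀ + R = [2591 -183; -183 135]
K = P̄·Hᵀ·S⁻¹ = [-1379/13179 -3265/39537; -9757/52716 -38507/158148; -571/8786 12907/26358]
x' − x̄ = [-15338/4393, -56829/8786, -2397/4393] = K·y
y = (KᵀK)⁻¹·Kᵀ·(x' − x̄) = [31, 3]
z = y + H·x̄ = [31, 3] + [-30, -2] = [1, 1]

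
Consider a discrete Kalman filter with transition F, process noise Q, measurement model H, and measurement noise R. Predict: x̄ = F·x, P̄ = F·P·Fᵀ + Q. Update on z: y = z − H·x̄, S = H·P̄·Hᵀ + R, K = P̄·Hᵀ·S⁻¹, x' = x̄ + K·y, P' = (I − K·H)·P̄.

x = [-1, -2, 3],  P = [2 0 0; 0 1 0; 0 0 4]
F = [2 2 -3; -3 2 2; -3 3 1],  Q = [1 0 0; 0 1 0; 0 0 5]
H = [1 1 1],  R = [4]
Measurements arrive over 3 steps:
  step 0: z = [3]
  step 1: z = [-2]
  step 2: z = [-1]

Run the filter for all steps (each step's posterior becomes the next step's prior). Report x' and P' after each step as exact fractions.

step 0: x̄ = F·x = [-15, 5, 0]
step 0: P̄ = F·P·Fᵀ + Q = [49 -32 -18; -32 39 32; -18 32 36]
step 0: y = z − H·x̄ = [13]
step 0: S = H·P̄·Hᵀ + R = [92]
step 0: K = P̄·Hᵀ·S⁻¹ = [-1/92; 39/92; 25/46]
step 0: x' = x̄ + K·y = [-1393/92, 967/92, 325/46]
step 0: P' = (I − K·H)·P̄ = [4507/92 -2905/92 -803/46; -2905/92 2067/92 497/46; -803/46 497/46 203/23]
step 1: x̄ = F·x = [-1401/46, 7413/92, 3865/46]
step 1: P̄ = F·P·Fᵀ + Q = [4450/23 -20351/46 -10425/23; -20351/46 114255/92 60285/46; -10425/23 60285/46 32082/23]
step 1: y = z − H·x̄ = [-12525/92]
step 1: S = H·P̄·Hᵀ + R = [337087/92]
step 1: K = P̄·Hᵀ·S⁻¹ = [-64602/337087; 194123/337087; 207198/337087]
step 1: x' = x̄ + K·y = [-1471497/337087, 732993/337087, 114430/337087]
step 1: P' = (I − K·H)·P̄ = [19855763/337087 -12819359/337087 -7294812/337087; -12819359/337087 9023218/337087 4572633/337087; -7294812/337087 4572633/337087 3550971/337087]
step 2: x̄ = F·x = [-1820298/337087, 6109337/337087, 6727900/337087]
step 2: P̄ = F·P·Fᵀ + Q = [77923026/337087 -182686636/337087 -187899546/337087; -182686636/337087 507286826/337087 534467874/337087; -187899546/337087 534467874/337087 567100367/337087]
step 2: y = z − H·x̄ = [-11354026/337087]
step 2: S = H·P̄·Hᵀ + R = [1481421951/337087]
step 2: K = P̄·Hᵀ·S⁻¹ = [-292663156/1481421951; 859068064/1481421951; 913668695/1481421951]
step 2: x' = x̄ + K·y = [1857905134/1481421951, -2086628071/1481421951, -1207282910/1481421951]
step 2: P' = (I − K·H)·P̄ = [88360447970/1481421951 -57013239596/1481421951 -32517860998/1481421951; -57013239596/1481421951 40072446890/1481421951 20377064962/1481421951; -32517860998/1481421951 20377064962/1481421951 15795470816/1481421951]

step 0: x' = [-1393/92, 967/92, 325/46], P' = [4507/92 -2905/92 -803/46; -2905/92 2067/92 497/46; -803/46 497/46 203/23]
step 1: x' = [-1471497/337087, 732993/337087, 114430/337087], P' = [19855763/337087 -12819359/337087 -7294812/337087; -12819359/337087 9023218/337087 4572633/337087; -7294812/337087 4572633/337087 3550971/337087]
step 2: x' = [1857905134/1481421951, -2086628071/1481421951, -1207282910/1481421951], P' = [88360447970/1481421951 -57013239596/1481421951 -32517860998/1481421951; -57013239596/1481421951 40072446890/1481421951 20377064962/1481421951; -32517860998/1481421951 20377064962/1481421951 15795470816/1481421951]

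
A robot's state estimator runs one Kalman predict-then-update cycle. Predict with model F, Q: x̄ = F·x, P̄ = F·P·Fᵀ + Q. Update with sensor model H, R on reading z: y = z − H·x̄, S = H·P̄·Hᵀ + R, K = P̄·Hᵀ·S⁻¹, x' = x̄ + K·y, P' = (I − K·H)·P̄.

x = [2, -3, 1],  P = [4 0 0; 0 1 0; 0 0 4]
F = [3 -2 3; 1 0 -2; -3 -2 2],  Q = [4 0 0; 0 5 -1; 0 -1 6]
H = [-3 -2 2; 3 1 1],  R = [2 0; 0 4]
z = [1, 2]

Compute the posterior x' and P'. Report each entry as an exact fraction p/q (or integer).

x̄ = F·x = [15, 0, 2]
P̄ = F·P·Fᵀ + Q = [80 -12 -8; -12 25 -29; -8 -29 62]
y = z − H·x̄ = [42, -45]
S = H·P̄·Hᵀ + R = [1254 -562; -562 633]
K = P̄·Hᵀ·S⁻¹ = [-11608/238969 72748/238969; -34028/238969 -45312/238969; 3984/14057 3737/14057]
x' = x̄ + K·y = [-176661/238969, 609864/238969, 27277/14057]
P' = (I − K·H)·P̄ = [419904/238969 -793484/238969 -10308/14057; -793484/238969 1711729/238969 28675/14057; -10308/14057 28675/14057 17197/14057]

x' = [-176661/238969, 609864/238969, 27277/14057]
P' = [419904/238969 -793484/238969 -10308/14057; -793484/238969 1711729/238969 28675/14057; -10308/14057 28675/14057 17197/14057]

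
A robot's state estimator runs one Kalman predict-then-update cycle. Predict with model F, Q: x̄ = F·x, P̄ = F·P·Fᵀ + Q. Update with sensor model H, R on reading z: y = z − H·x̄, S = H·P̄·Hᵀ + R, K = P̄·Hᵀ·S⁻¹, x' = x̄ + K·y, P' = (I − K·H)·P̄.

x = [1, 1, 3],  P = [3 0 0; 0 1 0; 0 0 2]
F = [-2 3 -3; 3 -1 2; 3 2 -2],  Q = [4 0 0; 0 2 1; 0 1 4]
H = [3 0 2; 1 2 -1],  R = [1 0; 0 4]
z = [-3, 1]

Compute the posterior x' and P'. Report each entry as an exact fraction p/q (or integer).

x̄ = F·x = [-8, 8, -1]
P̄ = F·P·Fᵀ + Q = [43 -33 0; -33 38 18; 0 18 43]
y = z − H·x̄ = [23, -8]
S = H·P̄·Hᵀ + R = [560 -83; -83 38]
K = P̄·Hᵀ·S⁻¹ = [73/351 -53/351; -319/14391 8771/14391; 2687/14391 3218/14391]
x' = x̄ + K·y = [-235/117, 12541/4797, 7222/4797]
P' = (I − K·H)·P̄ = [4457/351 -5659/351 -6649/351; -5659/351 307486/14391 347869/14391; -6649/351 347869/14391 410257/14391]

x' = [-235/117, 12541/4797, 7222/4797]
P' = [4457/351 -5659/351 -6649/351; -5659/351 307486/14391 347869/14391; -6649/351 347869/14391 410257/14391]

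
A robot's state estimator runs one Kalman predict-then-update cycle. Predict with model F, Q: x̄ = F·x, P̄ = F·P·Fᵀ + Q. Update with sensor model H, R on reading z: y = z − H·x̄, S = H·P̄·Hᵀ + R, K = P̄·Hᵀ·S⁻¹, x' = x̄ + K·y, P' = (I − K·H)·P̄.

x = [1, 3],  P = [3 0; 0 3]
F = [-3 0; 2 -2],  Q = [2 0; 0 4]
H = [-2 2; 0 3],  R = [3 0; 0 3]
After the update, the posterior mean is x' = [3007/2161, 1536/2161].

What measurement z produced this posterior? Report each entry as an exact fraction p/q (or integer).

x̄ = F·x = [-3, -4]
P̄ = F·P·Fᵀ + Q = [29 -18; -18 28]
S = H·P̄·Hᵀ + R = [375 276; 276 255]
K = P̄·Hᵀ·S⁻¹ = [-3022/6483 1898/6483; 92/6483 2036/6483]
x' − x̄ = [9490/2161, 10180/2161] = K·y
y = (KᵀK)⁻¹·Kᵀ·(x' − x̄) = [0, 15]
z = y + H·x̄ = [0, 15] + [-2, -12] = [-2, 3]

z = [-2, 3]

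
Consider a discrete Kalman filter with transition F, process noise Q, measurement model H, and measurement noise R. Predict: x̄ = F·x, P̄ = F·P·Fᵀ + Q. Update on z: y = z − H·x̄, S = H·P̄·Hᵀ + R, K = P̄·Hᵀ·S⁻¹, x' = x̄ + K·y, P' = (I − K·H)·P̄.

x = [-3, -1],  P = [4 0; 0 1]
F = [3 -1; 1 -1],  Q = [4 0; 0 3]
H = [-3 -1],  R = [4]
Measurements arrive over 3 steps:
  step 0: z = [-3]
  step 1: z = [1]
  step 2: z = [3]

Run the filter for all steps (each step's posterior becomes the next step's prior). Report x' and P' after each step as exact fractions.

step 0: x' = [16/27, 445/459], P' = [19/27 -25/27; -25/27 1463/459]
step 1: x' = [-839/21889, -91264/109445], P' = [14876/21889 -20308/21889; -20308/21889 370256/109445]
step 2: x' = [-1161059/1247211, -19196/178173], P' = [2546776/3741633 -3491960/3741633; -3491960/3741633 12747148/3741633]

step 0: x̄ = F·x = [-8, -2]
step 0: P̄ = F·P·Fᵀ + Q = [41 13; 13 8]
step 0: y = z − H·x̄ = [-29]
step 0: S = H·P̄·Hᵀ + R = [459]
step 0: K = P̄·Hᵀ·S⁻¹ = [-8/27; -47/459]
step 0: x' = x̄ + K·y = [16/27, 445/459]
step 0: P' = (I − K·H)·P̄ = [19/27 -25/27; -25/27 1463/459]
step 1: x̄ = F·x = [371/459, -173/459]
step 1: P̄ = F·P·Fᵀ + Q = [8756/459 4132/459; 4132/459 4013/459]
step 1: y = z − H·x̄ = [1399/459]
step 1: S = H·P̄·Hᵀ + R = [109445/459]
step 1: K = P̄·Hᵀ·S⁻¹ = [-6080/21889; -16409/109445]
step 1: x' = x̄ + K·y = [-839/21889, -91264/109445]
step 1: P' = (I − K·H)·P̄ = [14876/21889 -20308/21889; -20308/21889 370256/109445]
step 2: x̄ = F·x = [78679/109445, 87069/109445]
step 2: P̄ = F·P·Fᵀ + Q = [2086696/109445 999556/109445; 999556/109445 976051/109445]
step 2: y = z − H·x̄ = [93063/15635]
step 2: S = H·P̄·Hᵀ + R = [3741633/15635]
step 2: K = P̄·Hᵀ·S⁻¹ = [-148156/534519; -567817/3741633]
step 2: x' = x̄ + K·y = [-1161059/1247211, -19196/178173]
step 2: P' = (I − K·H)·P̄ = [2546776/3741633 -3491960/3741633; -3491960/3741633 12747148/3741633]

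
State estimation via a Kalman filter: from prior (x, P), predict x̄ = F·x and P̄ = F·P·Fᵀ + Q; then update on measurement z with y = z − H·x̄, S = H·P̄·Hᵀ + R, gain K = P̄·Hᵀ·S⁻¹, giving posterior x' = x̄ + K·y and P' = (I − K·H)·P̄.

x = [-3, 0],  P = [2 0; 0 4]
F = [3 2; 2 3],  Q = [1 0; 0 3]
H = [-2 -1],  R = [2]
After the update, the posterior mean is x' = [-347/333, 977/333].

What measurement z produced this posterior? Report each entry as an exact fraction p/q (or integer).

z = [-1]

x̄ = F·x = [-9, -6]
P̄ = F·P·Fᵀ + Q = [35 36; 36 47]
S = H·P̄·Hᵀ + R = [333]
K = P̄·Hᵀ·S⁻¹ = [-106/333; -119/333]
x' − x̄ = [2650/333, 2975/333] = K·y
y = (KᵀK)⁻¹·Kᵀ·(x' − x̄) = [-25]
z = y + H·x̄ = [-25] + [24] = [-1]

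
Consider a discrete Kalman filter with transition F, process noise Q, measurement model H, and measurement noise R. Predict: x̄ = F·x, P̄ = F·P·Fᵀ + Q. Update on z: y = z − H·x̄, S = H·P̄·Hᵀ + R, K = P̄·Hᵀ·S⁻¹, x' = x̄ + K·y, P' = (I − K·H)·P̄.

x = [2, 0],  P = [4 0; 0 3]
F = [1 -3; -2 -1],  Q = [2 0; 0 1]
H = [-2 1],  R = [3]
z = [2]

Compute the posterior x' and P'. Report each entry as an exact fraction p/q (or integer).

x̄ = F·x = [2, -4]
P̄ = F·P·Fᵀ + Q = [33 1; 1 20]
y = z − H·x̄ = [10]
S = H·P̄·Hᵀ + R = [151]
K = P̄·Hᵀ·S⁻¹ = [-65/151; 18/151]
x' = x̄ + K·y = [-348/151, -424/151]
P' = (I − K·H)·P̄ = [758/151 1321/151; 1321/151 2696/151]

x' = [-348/151, -424/151]
P' = [758/151 1321/151; 1321/151 2696/151]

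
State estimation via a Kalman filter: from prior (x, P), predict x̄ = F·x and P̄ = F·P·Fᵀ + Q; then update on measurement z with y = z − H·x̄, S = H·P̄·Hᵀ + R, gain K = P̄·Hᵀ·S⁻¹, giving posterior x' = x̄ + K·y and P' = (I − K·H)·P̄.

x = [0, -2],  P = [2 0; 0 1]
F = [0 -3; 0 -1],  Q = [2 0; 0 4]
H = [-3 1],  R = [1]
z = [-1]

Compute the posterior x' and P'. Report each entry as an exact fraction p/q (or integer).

x' = [24/29, 38/29]
P' = [19/29 47/29; 47/29 419/87]

x̄ = F·x = [6, 2]
P̄ = F·P·Fᵀ + Q = [11 3; 3 5]
y = z − H·x̄ = [15]
S = H·P̄·Hᵀ + R = [87]
K = P̄·Hᵀ·S⁻¹ = [-10/29; -4/87]
x' = x̄ + K·y = [24/29, 38/29]
P' = (I − K·H)·P̄ = [19/29 47/29; 47/29 419/87]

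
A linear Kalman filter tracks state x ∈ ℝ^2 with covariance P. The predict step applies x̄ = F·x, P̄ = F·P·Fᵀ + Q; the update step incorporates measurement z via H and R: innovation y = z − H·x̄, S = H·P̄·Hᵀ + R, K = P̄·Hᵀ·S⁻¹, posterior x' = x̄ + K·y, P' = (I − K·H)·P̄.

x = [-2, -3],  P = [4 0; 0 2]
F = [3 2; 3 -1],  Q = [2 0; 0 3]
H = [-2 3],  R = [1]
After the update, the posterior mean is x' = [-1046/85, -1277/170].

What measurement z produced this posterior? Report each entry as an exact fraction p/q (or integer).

x̄ = F·x = [-12, -3]
P̄ = F·P·Fᵀ + Q = [46 32; 32 41]
S = H·P̄·Hᵀ + R = [170]
K = P̄·Hᵀ·S⁻¹ = [2/85; 59/170]
x' − x̄ = [-26/85, -767/170] = K·y
y = (KᵀK)⁻¹·Kᵀ·(x' − x̄) = [-13]
z = y + H·x̄ = [-13] + [15] = [2]

z = [2]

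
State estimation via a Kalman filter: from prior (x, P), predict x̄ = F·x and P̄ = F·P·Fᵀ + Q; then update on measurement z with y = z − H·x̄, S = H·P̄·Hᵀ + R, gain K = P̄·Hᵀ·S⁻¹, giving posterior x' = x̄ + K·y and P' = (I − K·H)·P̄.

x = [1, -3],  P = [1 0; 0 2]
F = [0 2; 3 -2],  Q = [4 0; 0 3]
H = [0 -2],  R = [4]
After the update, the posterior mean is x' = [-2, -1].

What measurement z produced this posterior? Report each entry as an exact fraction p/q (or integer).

z = [3]

x̄ = F·x = [-6, 9]
P̄ = F·P·Fᵀ + Q = [12 -8; -8 20]
S = H·P̄·Hᵀ + R = [84]
K = P̄·Hᵀ·S⁻¹ = [4/21; -10/21]
x' − x̄ = [4, -10] = K·y
y = (KᵀK)⁻¹·Kᵀ·(x' − x̄) = [21]
z = y + H·x̄ = [21] + [-18] = [3]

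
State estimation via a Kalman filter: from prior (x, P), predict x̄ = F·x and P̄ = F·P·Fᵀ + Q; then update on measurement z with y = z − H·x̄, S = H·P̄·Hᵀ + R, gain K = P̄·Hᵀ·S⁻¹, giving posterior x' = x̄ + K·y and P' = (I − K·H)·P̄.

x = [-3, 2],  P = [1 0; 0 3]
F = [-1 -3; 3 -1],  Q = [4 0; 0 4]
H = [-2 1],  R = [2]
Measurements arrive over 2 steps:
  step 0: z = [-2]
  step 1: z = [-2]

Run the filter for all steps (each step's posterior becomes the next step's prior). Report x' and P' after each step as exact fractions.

step 0: x̄ = F·x = [-3, -11]
step 0: P̄ = F·P·Fᵀ + Q = [32 6; 6 16]
step 0: y = z − H·x̄ = [3]
step 0: S = H·P̄·Hᵀ + R = [122]
step 0: K = P̄·Hᵀ·S⁻¹ = [-29/61; 2/61]
step 0: x' = x̄ + K·y = [-270/61, -665/61]
step 0: P' = (I − K·H)·P̄ = [270/61 482/61; 482/61 968/61]
step 1: x̄ = F·x = [2265/61, -145/61]
step 1: P̄ = F·P·Fᵀ + Q = [12118/61 -1762/61; -1762/61 750/61]
step 1: y = z − H·x̄ = [4553/61]
step 1: S = H·P̄·Hᵀ + R = [56392/61]
step 1: K = P̄·Hᵀ·S⁻¹ = [-1857/4028; 2137/28196]
step 1: x' = x̄ + K·y = [10959/4028, 92481/28196]
step 1: P' = (I − K·H)·P̄ = [4369/2014 6881/2014; 6881/2014 98471/14098]

step 0: x' = [-270/61, -665/61], P' = [270/61 482/61; 482/61 968/61]
step 1: x' = [10959/4028, 92481/28196], P' = [4369/2014 6881/2014; 6881/2014 98471/14098]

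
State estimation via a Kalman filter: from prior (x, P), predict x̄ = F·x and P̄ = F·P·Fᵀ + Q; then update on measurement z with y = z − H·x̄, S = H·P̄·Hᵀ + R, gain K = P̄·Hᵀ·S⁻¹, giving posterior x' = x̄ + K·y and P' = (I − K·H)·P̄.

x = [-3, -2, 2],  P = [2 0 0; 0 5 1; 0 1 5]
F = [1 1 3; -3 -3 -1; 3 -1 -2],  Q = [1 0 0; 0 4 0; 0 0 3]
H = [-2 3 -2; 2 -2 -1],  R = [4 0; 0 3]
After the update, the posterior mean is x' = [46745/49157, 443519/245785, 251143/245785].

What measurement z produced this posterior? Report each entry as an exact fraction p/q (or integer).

x̄ = F·x = [1, 13, -11]
P̄ = F·P·Fᵀ + Q = [59 -46 -34; -46 78 14; -34 14 50]
S = H·P̄·Hᵀ + R = [1254 -982; -982 1161]
K = P̄·Hᵀ·S⁻¹ = [2134/49157 12136/49157; 44347/245785 -17956/245785; -65881/245785 -86632/245785]
x' − x̄ = [-2412/49157, -2751686/245785, 2954778/245785] = K·y
y = (KᵀK)⁻¹·Kᵀ·(x' − x̄) = [-58, 10]
z = y + H·x̄ = [-58, 10] + [59, -13] = [1, -3]

z = [1, -3]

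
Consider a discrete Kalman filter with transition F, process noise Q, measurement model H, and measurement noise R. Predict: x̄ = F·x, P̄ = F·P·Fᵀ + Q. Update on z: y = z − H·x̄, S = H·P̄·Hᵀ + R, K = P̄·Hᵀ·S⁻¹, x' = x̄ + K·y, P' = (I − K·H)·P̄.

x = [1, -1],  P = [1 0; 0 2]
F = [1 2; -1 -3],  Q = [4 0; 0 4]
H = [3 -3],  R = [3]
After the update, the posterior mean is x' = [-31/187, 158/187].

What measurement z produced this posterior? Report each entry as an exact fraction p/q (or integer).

z = [-3]

x̄ = F·x = [-1, 2]
P̄ = F·P·Fᵀ + Q = [13 -13; -13 23]
S = H·P̄·Hᵀ + R = [561]
K = P̄·Hᵀ·S⁻¹ = [26/187; -36/187]
x' − x̄ = [156/187, -216/187] = K·y
y = (KᵀK)⁻¹·Kᵀ·(x' − x̄) = [6]
z = y + H·x̄ = [6] + [-9] = [-3]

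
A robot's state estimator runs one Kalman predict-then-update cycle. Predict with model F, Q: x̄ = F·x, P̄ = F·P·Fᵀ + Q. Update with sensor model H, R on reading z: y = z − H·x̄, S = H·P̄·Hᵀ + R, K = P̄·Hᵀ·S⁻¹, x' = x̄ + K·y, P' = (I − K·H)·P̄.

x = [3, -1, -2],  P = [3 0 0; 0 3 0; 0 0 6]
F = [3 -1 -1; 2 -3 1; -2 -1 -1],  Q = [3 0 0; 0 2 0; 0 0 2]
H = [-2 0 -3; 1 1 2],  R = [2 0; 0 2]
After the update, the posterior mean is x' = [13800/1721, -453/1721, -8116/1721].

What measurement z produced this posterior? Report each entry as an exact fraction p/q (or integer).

z = [-2, -2]

x̄ = F·x = [12, 7, -3]
P̄ = F·P·Fᵀ + Q = [39 21 -9; 21 47 -9; -9 -9 23]
S = H·P̄·Hᵀ + R = [257 -168; -168 150]
K = P̄·Hᵀ·S⁻¹ = [-99/1721 371/1721; 1025/1721 5165/5163; -491/1721 -686/5163]
x' − x̄ = [-6852/1721, -12500/1721, -2953/1721] = K·y
y = (KᵀK)⁻¹·Kᵀ·(x' − x̄) = [13, -15]
z = y + H·x̄ = [13, -15] + [-15, 13] = [-2, -2]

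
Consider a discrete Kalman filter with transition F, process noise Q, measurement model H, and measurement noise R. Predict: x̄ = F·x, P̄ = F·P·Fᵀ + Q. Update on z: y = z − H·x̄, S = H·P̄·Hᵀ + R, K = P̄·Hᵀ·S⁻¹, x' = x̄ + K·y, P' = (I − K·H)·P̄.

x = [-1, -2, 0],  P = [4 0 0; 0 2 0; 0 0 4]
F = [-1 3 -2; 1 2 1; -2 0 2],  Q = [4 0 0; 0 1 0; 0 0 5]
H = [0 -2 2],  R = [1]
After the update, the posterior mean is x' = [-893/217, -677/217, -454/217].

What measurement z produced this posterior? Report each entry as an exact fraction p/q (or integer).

x̄ = F·x = [-5, -5, 2]
P̄ = F·P·Fᵀ + Q = [42 0 -8; 0 17 0; -8 0 37]
S = H·P̄·Hᵀ + R = [217]
K = P̄·Hᵀ·S⁻¹ = [-16/217; -34/217; 74/217]
x' − x̄ = [192/217, 408/217, -888/217] = K·y
y = (KᵀK)⁻¹·Kᵀ·(x' − x̄) = [-12]
z = y + H·x̄ = [-12] + [14] = [2]

z = [2]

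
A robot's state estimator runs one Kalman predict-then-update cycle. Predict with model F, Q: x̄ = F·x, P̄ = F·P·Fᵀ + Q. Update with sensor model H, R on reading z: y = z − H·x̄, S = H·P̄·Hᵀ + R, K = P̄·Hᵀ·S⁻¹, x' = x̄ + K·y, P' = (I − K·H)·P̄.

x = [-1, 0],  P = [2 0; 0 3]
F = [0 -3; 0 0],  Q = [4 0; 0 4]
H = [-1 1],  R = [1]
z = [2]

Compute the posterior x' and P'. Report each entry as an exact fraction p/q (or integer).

x' = [-31/18, 2/9]
P' = [155/36 31/9; 31/9 32/9]

x̄ = F·x = [0, 0]
P̄ = F·P·Fᵀ + Q = [31 0; 0 4]
y = z − H·x̄ = [2]
S = H·P̄·Hᵀ + R = [36]
K = P̄·Hᵀ·S⁻¹ = [-31/36; 1/9]
x' = x̄ + K·y = [-31/18, 2/9]
P' = (I − K·H)·P̄ = [155/36 31/9; 31/9 32/9]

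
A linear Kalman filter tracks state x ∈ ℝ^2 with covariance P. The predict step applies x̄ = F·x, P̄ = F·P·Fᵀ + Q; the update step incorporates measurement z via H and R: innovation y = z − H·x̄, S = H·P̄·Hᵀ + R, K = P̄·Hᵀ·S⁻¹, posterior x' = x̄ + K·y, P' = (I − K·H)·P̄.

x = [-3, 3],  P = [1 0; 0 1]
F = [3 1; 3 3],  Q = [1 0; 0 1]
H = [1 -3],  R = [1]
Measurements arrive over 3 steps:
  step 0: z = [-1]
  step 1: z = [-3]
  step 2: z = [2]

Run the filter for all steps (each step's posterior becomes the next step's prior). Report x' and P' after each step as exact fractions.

step 0: x̄ = F·x = [-6, 0]
step 0: P̄ = F·P·Fᵀ + Q = [11 12; 12 19]
step 0: y = z − H·x̄ = [5]
step 0: S = H·P̄·Hᵀ + R = [111]
step 0: K = P̄·Hᵀ·S⁻¹ = [-25/111; -15/37]
step 0: x' = x̄ + K·y = [-791/111, -75/37]
step 0: P' = (I − K·H)·P̄ = [596/111 69/37; 69/37 28/37]
step 1: x̄ = F·x = [-866/37, -1016/37]
step 1: P̄ = F·P·Fᵀ + Q = [2267/37 2700/37; 2700/37 3319/37]
step 1: y = z − H·x̄ = [-2293/37]
step 1: S = H·P̄·Hᵀ + R = [15975/37]
step 1: K = P̄·Hᵀ·S⁻¹ = [-5833/15975; -2419/5325]
step 1: x' = x̄ + K·y = [-12413/15975, 3691/5325]
step 1: P' = (I − K·H)·P̄ = [59228/15975 7229/5325; 7229/5325 1072/1775]
step 2: x̄ = F·x = [-8722/5325, -268/1065]
step 2: P̄ = F·P·Fᵀ + Q = [76533/1775 18272/355; 18272/355 4561/71]
step 2: y = z − H·x̄ = [15352/5325]
step 2: S = H·P̄·Hᵀ + R = [556373/1775]
step 2: K = P̄·Hᵀ·S⁻¹ = [-197547/556373; -250715/556373]
step 2: x' = x̄ + K·y = [-4442494/1669119, -862820/556373]
step 2: P' = (I − K·H)·P̄ = [2003424/556373 733657/556373; 733657/556373 328124/556373]

step 0: x' = [-791/111, -75/37], P' = [596/111 69/37; 69/37 28/37]
step 1: x' = [-12413/15975, 3691/5325], P' = [59228/15975 7229/5325; 7229/5325 1072/1775]
step 2: x' = [-4442494/1669119, -862820/556373], P' = [2003424/556373 733657/556373; 733657/556373 328124/556373]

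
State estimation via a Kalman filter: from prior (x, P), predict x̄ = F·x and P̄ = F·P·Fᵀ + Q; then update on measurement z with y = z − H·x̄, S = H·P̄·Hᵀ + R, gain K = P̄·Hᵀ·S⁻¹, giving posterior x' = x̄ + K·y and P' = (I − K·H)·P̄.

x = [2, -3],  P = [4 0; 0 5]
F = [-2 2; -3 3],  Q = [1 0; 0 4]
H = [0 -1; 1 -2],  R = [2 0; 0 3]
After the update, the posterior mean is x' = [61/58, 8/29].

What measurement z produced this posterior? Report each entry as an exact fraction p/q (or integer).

x̄ = F·x = [-10, -15]
P̄ = F·P·Fᵀ + Q = [37 54; 54 85]
S = H·P̄·Hᵀ + R = [87 116; 116 164]
K = P̄·Hᵀ·S⁻¹ = [-155/203 3/28; -121/203 -2/7]
x' − x̄ = [641/58, 443/29] = K·y
y = (KᵀK)⁻¹·Kᵀ·(x' − x̄) = [-17, -18]
z = y + H·x̄ = [-17, -18] + [15, 20] = [-2, 2]

z = [-2, 2]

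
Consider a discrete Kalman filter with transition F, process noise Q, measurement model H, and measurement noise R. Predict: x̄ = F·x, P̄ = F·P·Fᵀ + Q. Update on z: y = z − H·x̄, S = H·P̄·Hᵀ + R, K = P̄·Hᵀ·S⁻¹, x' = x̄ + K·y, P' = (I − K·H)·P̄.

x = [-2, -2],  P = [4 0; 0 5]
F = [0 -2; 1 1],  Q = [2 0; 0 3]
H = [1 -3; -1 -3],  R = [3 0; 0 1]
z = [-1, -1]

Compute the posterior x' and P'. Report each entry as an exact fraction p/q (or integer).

x' = [512/6307, 1840/6307]
P' = [5970/6307 -1014/6307; -1014/6307 692/6307]

x̄ = F·x = [4, -4]
P̄ = F·P·Fᵀ + Q = [22 -10; -10 12]
y = z − H·x̄ = [-17, -9]
S = H·P̄·Hᵀ + R = [193 86; 86 71]
K = P̄·Hᵀ·S⁻¹ = [3004/6307 -2928/6307; -1030/6307 -1062/6307]
x' = x̄ + K·y = [512/6307, 1840/6307]
P' = (I − K·H)·P̄ = [5970/6307 -1014/6307; -1014/6307 692/6307]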